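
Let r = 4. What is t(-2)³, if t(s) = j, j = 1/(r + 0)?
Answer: 1/64 ≈ 0.015625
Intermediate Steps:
j = ¼ (j = 1/(4 + 0) = 1/4 = ¼ ≈ 0.25000)
t(s) = ¼
t(-2)³ = (¼)³ = 1/64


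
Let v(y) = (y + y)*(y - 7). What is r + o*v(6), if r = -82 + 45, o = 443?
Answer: -5353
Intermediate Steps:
v(y) = 2*y*(-7 + y) (v(y) = (2*y)*(-7 + y) = 2*y*(-7 + y))
r = -37
r + o*v(6) = -37 + 443*(2*6*(-7 + 6)) = -37 + 443*(2*6*(-1)) = -37 + 443*(-12) = -37 - 5316 = -5353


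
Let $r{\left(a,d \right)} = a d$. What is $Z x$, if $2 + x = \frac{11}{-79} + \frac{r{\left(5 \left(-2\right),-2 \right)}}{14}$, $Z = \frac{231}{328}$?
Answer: $- \frac{12969}{25912} \approx -0.5005$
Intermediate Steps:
$Z = \frac{231}{328}$ ($Z = 231 \cdot \frac{1}{328} = \frac{231}{328} \approx 0.70427$)
$x = - \frac{393}{553}$ ($x = -2 + \left(\frac{11}{-79} + \frac{5 \left(-2\right) \left(-2\right)}{14}\right) = -2 + \left(11 \left(- \frac{1}{79}\right) + \left(-10\right) \left(-2\right) \frac{1}{14}\right) = -2 + \left(- \frac{11}{79} + 20 \cdot \frac{1}{14}\right) = -2 + \left(- \frac{11}{79} + \frac{10}{7}\right) = -2 + \frac{713}{553} = - \frac{393}{553} \approx -0.71067$)
$Z x = \frac{231}{328} \left(- \frac{393}{553}\right) = - \frac{12969}{25912}$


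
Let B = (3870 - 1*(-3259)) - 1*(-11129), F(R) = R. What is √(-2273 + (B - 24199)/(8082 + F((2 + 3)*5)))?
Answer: 24*I*√2144134/737 ≈ 47.684*I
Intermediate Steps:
B = 18258 (B = (3870 + 3259) + 11129 = 7129 + 11129 = 18258)
√(-2273 + (B - 24199)/(8082 + F((2 + 3)*5))) = √(-2273 + (18258 - 24199)/(8082 + (2 + 3)*5)) = √(-2273 - 5941/(8082 + 5*5)) = √(-2273 - 5941/(8082 + 25)) = √(-2273 - 5941/8107) = √(-18433152/8107) = 24*I*√2144134/737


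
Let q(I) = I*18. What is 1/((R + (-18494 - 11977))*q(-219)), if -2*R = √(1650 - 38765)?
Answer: 20314/2440074662703 - I*√37115/7320223988109 ≈ 8.3252e-9 - 2.6318e-11*I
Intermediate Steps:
R = -I*√37115/2 (R = -√(1650 - 38765)/2 = -I*√37115/2 ≈ -96.326*I)
q(I) = 18*I
1/((R + (-18494 - 11977))*q(-219)) = 1/((-I*√37115/2 + (-18494 - 11977))*((18*(-219)))) = 1/(-I*√37115/2 - 30471*(-3942)) = -1/3942/(-30471 - I*√37115/2) = -1/(3942*(-30471 - I*√37115/2))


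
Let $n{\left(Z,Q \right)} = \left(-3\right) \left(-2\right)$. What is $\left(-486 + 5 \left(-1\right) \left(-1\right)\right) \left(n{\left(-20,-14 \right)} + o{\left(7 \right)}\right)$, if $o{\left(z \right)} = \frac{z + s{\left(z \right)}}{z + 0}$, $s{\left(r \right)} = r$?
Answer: $-3848$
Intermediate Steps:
$n{\left(Z,Q \right)} = 6$
$o{\left(z \right)} = 2$ ($o{\left(z \right)} = \frac{z + z}{z + 0} = \frac{2 z}{z} = 2$)
$\left(-486 + 5 \left(-1\right) \left(-1\right)\right) \left(n{\left(-20,-14 \right)} + o{\left(7 \right)}\right) = \left(-486 + 5 \left(-1\right) \left(-1\right)\right) \left(6 + 2\right) = \left(-486 - -5\right) 8 = \left(-486 + 5\right) 8 = \left(-481\right) 8 = -3848$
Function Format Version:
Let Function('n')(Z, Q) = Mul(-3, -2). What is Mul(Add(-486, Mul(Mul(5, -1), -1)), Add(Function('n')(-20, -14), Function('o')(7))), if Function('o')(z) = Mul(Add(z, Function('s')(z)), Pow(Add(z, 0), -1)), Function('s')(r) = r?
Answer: -3848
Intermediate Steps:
Function('n')(Z, Q) = 6
Function('o')(z) = 2 (Function('o')(z) = Mul(Add(z, z), Pow(Add(z, 0), -1)) = Mul(Mul(2, z), Pow(z, -1)) = 2)
Mul(Add(-486, Mul(Mul(5, -1), -1)), Add(Function('n')(-20, -14), Function('o')(7))) = Mul(Add(-486, Mul(Mul(5, -1), -1)), Add(6, 2)) = Mul(Add(-486, Mul(-5, -1)), 8) = Mul(Add(-486, 5), 8) = Mul(-481, 8) = -3848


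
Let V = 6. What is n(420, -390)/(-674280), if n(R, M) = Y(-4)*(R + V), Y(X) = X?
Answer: 71/28095 ≈ 0.0025271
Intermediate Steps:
n(R, M) = -24 - 4*R (n(R, M) = -4*(R + 6) = -4*(6 + R) = -24 - 4*R)
n(420, -390)/(-674280) = (-24 - 4*420)/(-674280) = (-24 - 1680)*(-1/674280) = -1704*(-1/674280) = 71/28095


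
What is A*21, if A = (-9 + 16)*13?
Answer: 1911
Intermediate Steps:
A = 91 (A = 7*13 = 91)
A*21 = 91*21 = 1911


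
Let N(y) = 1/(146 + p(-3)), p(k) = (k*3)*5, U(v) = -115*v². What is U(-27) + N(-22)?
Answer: -8467334/101 ≈ -83835.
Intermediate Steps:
p(k) = 15*k (p(k) = (3*k)*5 = 15*k)
N(y) = 1/101 (N(y) = 1/(146 + 15*(-3)) = 1/(146 - 45) = 1/101)
U(-27) + N(-22) = -115*(-27)² + 1/101 = -115*729 + 1/101 = -83835 + 1/101 = -8467334/101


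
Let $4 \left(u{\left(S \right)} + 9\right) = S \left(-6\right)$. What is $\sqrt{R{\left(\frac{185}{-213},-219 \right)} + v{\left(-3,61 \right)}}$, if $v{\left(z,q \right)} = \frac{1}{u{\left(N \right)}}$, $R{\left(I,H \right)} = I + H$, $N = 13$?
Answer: $\frac{5 i \sqrt{16007234}}{1349} \approx 14.829 i$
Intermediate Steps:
$R{\left(I,H \right)} = H + I$
$u{\left(S \right)} = -9 - \frac{3 S}{2}$ ($u{\left(S \right)} = -9 + \frac{S \left(-6\right)}{4} = -9 + \frac{\left(-6\right) S}{4} = -9 - \frac{3 S}{2}$)
$v{\left(z,q \right)} = - \frac{2}{57}$ ($v{\left(z,q \right)} = \frac{1}{-9 - \frac{39}{2}} = \frac{1}{- \frac{57}{2}} = - \frac{2}{57}$)
$\sqrt{R{\left(\frac{185}{-213},-219 \right)} + v{\left(-3,61 \right)}} = \sqrt{\left(-219 + \frac{185}{-213}\right) - \frac{2}{57}} = \sqrt{\left(-219 + 185 \left(- \frac{1}{213}\right)\right) - \frac{2}{57}} = \sqrt{\left(-219 - \frac{185}{213}\right) - \frac{2}{57}} = \sqrt{- \frac{46832}{213} - \frac{2}{57}} = \sqrt{- \frac{296650}{1349}} = \frac{5 i \sqrt{16007234}}{1349}$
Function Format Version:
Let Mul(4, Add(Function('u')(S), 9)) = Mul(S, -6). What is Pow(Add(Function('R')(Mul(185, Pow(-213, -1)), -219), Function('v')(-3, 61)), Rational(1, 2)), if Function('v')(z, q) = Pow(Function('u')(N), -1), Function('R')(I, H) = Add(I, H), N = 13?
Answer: Mul(Rational(5, 1349), I, Pow(16007234, Rational(1, 2))) ≈ Mul(14.829, I)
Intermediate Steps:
Function('R')(I, H) = Add(H, I)
Function('u')(S) = Add(-9, Mul(Rational(-3, 2), S)) (Function('u')(S) = Add(-9, Mul(Rational(1, 4), Mul(S, -6))) = Add(-9, Mul(Rational(1, 4), Mul(-6, S))) = Add(-9, Mul(Rational(-3, 2), S)))
Function('v')(z, q) = Rational(-2, 57) (Function('v')(z, q) = Pow(Add(-9, Mul(Rational(-3, 2), 13)), -1) = Pow(Add(-9, Rational(-39, 2)), -1) = Pow(Rational(-57, 2), -1) = Rational(-2, 57))
Pow(Add(Function('R')(Mul(185, Pow(-213, -1)), -219), Function('v')(-3, 61)), Rational(1, 2)) = Pow(Add(Add(-219, Mul(185, Pow(-213, -1))), Rational(-2, 57)), Rational(1, 2)) = Pow(Add(Add(-219, Mul(185, Rational(-1, 213))), Rational(-2, 57)), Rational(1, 2)) = Pow(Add(Add(-219, Rational(-185, 213)), Rational(-2, 57)), Rational(1, 2)) = Pow(Add(Rational(-46832, 213), Rational(-2, 57)), Rational(1, 2)) = Pow(Rational(-296650, 1349), Rational(1, 2)) = Mul(Rational(5, 1349), I, Pow(16007234, Rational(1, 2)))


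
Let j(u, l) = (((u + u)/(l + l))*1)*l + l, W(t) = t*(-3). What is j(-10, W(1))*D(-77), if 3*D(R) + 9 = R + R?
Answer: 2119/3 ≈ 706.33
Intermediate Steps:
W(t) = -3*t
j(u, l) = l + u (j(u, l) = (((2*u)/((2*l)))*1)*l + l = (((2*u)*(1/(2*l)))*1)*l + l = ((u/l)*1)*l + l = (u/l)*l + l = u + l = l + u)
D(R) = -3 + 2*R/3 (D(R) = -3 + (R + R)/3 = -3 + (2*R)/3 = -3 + 2*R/3)
j(-10, W(1))*D(-77) = (-3*1 - 10)*(-3 + (⅔)*(-77)) = (-3 - 10)*(-3 - 154/3) = -13*(-163/3) = 2119/3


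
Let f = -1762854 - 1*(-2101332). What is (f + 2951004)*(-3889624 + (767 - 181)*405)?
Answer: -12014155371708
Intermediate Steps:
f = 338478 (f = -1762854 + 2101332 = 338478)
(f + 2951004)*(-3889624 + (767 - 181)*405) = (338478 + 2951004)*(-3889624 + (767 - 181)*405) = 3289482*(-3889624 + 586*405) = 3289482*(-3889624 + 237330) = 3289482*(-3652294) = -12014155371708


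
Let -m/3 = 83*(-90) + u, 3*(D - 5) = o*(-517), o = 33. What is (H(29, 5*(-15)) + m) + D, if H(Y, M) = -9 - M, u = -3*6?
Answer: 16848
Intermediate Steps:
u = -18
D = -5682 (D = 5 + (33*(-517))/3 = 5 + (1/3)*(-17061) = 5 - 5687 = -5682)
m = 22464 (m = -3*(83*(-90) - 18) = -3*(-7470 - 18) = -3*(-7488) = 22464)
(H(29, 5*(-15)) + m) + D = ((-9 - 5*(-15)) + 22464) - 5682 = ((-9 - 1*(-75)) + 22464) - 5682 = ((-9 + 75) + 22464) - 5682 = (66 + 22464) - 5682 = 22530 - 5682 = 16848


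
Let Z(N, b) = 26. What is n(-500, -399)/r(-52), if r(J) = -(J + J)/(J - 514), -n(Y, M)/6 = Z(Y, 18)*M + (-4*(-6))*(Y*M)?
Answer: 2028102237/13 ≈ 1.5601e+8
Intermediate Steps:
n(Y, M) = -156*M - 144*M*Y (n(Y, M) = -6*(26*M + (-4*(-6))*(Y*M)) = -6*(26*M + 24*(M*Y)) = -6*(26*M + 24*M*Y) = -156*M - 144*M*Y)
r(J) = -2*J/(-514 + J)
n(-500, -399)/r(-52) = (-12*(-399)*(13 + 12*(-500)))/((-2*(-52)/(-514 - 52))) = (-12*(-399)*(13 - 6000))/((-2*(-52)/(-566))) = (-12*(-399)*(-5987))/((-2*(-52)*(-1/566))) = -28665756/(-52/283) = -28665756*(-283/52) = 2028102237/13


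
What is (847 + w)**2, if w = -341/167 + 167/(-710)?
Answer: 10031783414581681/14058844900 ≈ 7.1356e+5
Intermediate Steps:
w = -269999/118570 (w = -341*1/167 + 167*(-1/710) = -341/167 - 167/710 = -269999/118570 ≈ -2.2771)
(847 + w)**2 = (847 - 269999/118570)**2 = (100158791/118570)**2 = 10031783414581681/14058844900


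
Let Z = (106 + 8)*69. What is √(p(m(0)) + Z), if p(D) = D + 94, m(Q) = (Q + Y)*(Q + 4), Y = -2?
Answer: 4*√497 ≈ 89.174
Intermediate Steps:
Z = 7866 (Z = 114*69 = 7866)
m(Q) = (-2 + Q)*(4 + Q) (m(Q) = (Q - 2)*(Q + 4) = (-2 + Q)*(4 + Q))
p(D) = 94 + D
√(p(m(0)) + Z) = √((94 + (-8 + 0² + 2*0)) + 7866) = √((94 + (-8 + 0 + 0)) + 7866) = √((94 - 8) + 7866) = √(86 + 7866) = √7952 = 4*√497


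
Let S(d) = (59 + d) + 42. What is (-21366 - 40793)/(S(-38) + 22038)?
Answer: -62159/22101 ≈ -2.8125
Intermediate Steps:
S(d) = 101 + d
(-21366 - 40793)/(S(-38) + 22038) = (-21366 - 40793)/((101 - 38) + 22038) = -62159/(63 + 22038) = -62159/22101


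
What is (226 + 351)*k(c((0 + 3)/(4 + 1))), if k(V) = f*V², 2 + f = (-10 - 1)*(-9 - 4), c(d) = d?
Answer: 732213/25 ≈ 29289.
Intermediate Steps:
f = 141 (f = -2 + (-10 - 1)*(-9 - 4) = -2 - 11*(-13) = -2 + 143 = 141)
k(V) = 141*V²
(226 + 351)*k(c((0 + 3)/(4 + 1))) = (226 + 351)*(141*((0 + 3)/(4 + 1))²) = 577*(141*(3/5)²) = 577*(141*(3*(⅕))²) = 577*(141*(⅗)²) = 577*(141*(9/25)) = 577*(1269/25) = 732213/25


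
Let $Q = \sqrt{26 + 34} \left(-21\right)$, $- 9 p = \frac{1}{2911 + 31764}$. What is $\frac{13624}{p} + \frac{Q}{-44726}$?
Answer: $-4251709800 + \frac{21 \sqrt{15}}{22363} \approx -4.2517 \cdot 10^{9}$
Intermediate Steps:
$p = - \frac{1}{312075}$ ($p = - \frac{1}{9 \left(2911 + 31764\right)} = - \frac{1}{9 \cdot 34675} = \left(- \frac{1}{9}\right) \frac{1}{34675} = - \frac{1}{312075} \approx -3.2044 \cdot 10^{-6}$)
$Q = - 42 \sqrt{15}$ ($Q = \sqrt{60} \left(-21\right) = 2 \sqrt{15} \left(-21\right) = - 42 \sqrt{15} \approx -162.67$)
$\frac{13624}{p} + \frac{Q}{-44726} = \frac{13624}{- \frac{1}{312075}} + \frac{\left(-42\right) \sqrt{15}}{-44726} = 13624 \left(-312075\right) + - 42 \sqrt{15} \left(- \frac{1}{44726}\right) = -4251709800 + \frac{21 \sqrt{15}}{22363}$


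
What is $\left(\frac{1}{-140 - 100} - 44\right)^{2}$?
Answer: $\frac{111534721}{57600} \approx 1936.4$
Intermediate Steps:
$\left(\frac{1}{-140 - 100} - 44\right)^{2} = \left(\frac{1}{-240} - 44\right)^{2} = \left(- \frac{1}{240} - 44\right)^{2} = \left(- \frac{10561}{240}\right)^{2} = \frac{111534721}{57600}$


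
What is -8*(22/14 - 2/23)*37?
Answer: -70744/161 ≈ -439.40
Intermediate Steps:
-8*(22/14 - 2/23)*37 = -8*(22*(1/14) - 2*1/23)*37 = -8*(11/7 - 2/23)*37 = -8*239/161*37 = -1912/161*37 = -70744/161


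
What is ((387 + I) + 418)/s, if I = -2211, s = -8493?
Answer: 74/447 ≈ 0.16555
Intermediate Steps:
((387 + I) + 418)/s = ((387 - 2211) + 418)/(-8493) = (-1824 + 418)*(-1/8493) = -1406*(-1/8493) = 74/447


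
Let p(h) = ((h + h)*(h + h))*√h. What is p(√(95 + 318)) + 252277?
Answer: 252277 + 1652*413^(¼) ≈ 2.5972e+5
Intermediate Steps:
p(h) = 4*h^(5/2) (p(h) = ((2*h)*(2*h))*√h = (4*h²)*√h = 4*h^(5/2))
p(√(95 + 318)) + 252277 = 4*(√(95 + 318))^(5/2) + 252277 = 4*(√413)^(5/2) + 252277 = 4*(413*413^(¼)) + 252277 = 1652*413^(¼) + 252277 = 252277 + 1652*413^(¼)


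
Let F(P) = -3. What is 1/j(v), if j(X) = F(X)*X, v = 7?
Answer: -1/21 ≈ -0.047619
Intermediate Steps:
j(X) = -3*X
1/j(v) = 1/(-3*7) = 1/(-21) = -1/21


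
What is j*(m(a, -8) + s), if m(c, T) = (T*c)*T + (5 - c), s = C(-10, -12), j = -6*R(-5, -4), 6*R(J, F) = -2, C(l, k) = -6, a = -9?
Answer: -1136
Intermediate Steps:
R(J, F) = -⅓ (R(J, F) = (⅙)*(-2) = -⅓)
j = 2 (j = -6*(-⅓) = 2)
s = -6
m(c, T) = 5 - c + c*T² (m(c, T) = c*T² + (5 - c) = 5 - c + c*T²)
j*(m(a, -8) + s) = 2*((5 - 1*(-9) - 9*(-8)²) - 6) = 2*((5 + 9 - 9*64) - 6) = 2*((5 + 9 - 576) - 6) = 2*(-562 - 6) = 2*(-568) = -1136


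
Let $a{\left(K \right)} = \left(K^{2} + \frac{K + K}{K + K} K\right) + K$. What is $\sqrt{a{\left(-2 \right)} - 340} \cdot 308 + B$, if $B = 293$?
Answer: $293 + 616 i \sqrt{85} \approx 293.0 + 5679.2 i$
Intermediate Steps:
$a{\left(K \right)} = K^{2} + 2 K$ ($a{\left(K \right)} = \left(K^{2} + \frac{2 K}{2 K} K\right) + K = \left(K^{2} + 2 K \frac{1}{2 K} K\right) + K = \left(K^{2} + 1 K\right) + K = \left(K^{2} + K\right) + K = \left(K + K^{2}\right) + K = K^{2} + 2 K$)
$\sqrt{a{\left(-2 \right)} - 340} \cdot 308 + B = \sqrt{- 2 \left(2 - 2\right) - 340} \cdot 308 + 293 = \sqrt{\left(-2\right) 0 - 340} \cdot 308 + 293 = \sqrt{0 - 340} \cdot 308 + 293 = \sqrt{-340} \cdot 308 + 293 = 2 i \sqrt{85} \cdot 308 + 293 = 616 i \sqrt{85} + 293 = 293 + 616 i \sqrt{85}$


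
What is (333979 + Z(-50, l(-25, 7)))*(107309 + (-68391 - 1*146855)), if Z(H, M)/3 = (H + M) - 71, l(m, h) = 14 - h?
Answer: -36011776869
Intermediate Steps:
Z(H, M) = -213 + 3*H + 3*M (Z(H, M) = 3*((H + M) - 71) = 3*(-71 + H + M) = -213 + 3*H + 3*M)
(333979 + Z(-50, l(-25, 7)))*(107309 + (-68391 - 1*146855)) = (333979 + (-213 + 3*(-50) + 3*(14 - 1*7)))*(107309 + (-68391 - 1*146855)) = (333979 + (-213 - 150 + 3*(14 - 7)))*(107309 + (-68391 - 146855)) = (333979 + (-213 - 150 + 3*7))*(107309 - 215246) = (333979 + (-213 - 150 + 21))*(-107937) = (333979 - 342)*(-107937) = 333637*(-107937) = -36011776869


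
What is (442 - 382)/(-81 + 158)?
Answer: 60/77 ≈ 0.77922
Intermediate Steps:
(442 - 382)/(-81 + 158) = 60/77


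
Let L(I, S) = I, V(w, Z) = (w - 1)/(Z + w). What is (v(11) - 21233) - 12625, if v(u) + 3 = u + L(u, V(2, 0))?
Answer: -33839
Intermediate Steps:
V(w, Z) = (-1 + w)/(Z + w)
v(u) = -3 + 2*u (v(u) = -3 + (u + u) = -3 + 2*u)
(v(11) - 21233) - 12625 = ((-3 + 2*11) - 21233) - 12625 = ((-3 + 22) - 21233) - 12625 = (19 - 21233) - 12625 = -21214 - 12625 = -33839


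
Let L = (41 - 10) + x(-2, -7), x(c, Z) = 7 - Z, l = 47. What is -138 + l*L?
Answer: 1977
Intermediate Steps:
L = 45 (L = (41 - 10) + (7 - 1*(-7)) = 31 + (7 + 7) = 31 + 14 = 45)
-138 + l*L = -138 + 47*45 = -138 + 2115 = 1977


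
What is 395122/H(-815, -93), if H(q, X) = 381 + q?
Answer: -28223/31 ≈ -910.42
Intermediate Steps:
395122/H(-815, -93) = 395122/(381 - 815) = 395122/(-434) = 395122*(-1/434) = -28223/31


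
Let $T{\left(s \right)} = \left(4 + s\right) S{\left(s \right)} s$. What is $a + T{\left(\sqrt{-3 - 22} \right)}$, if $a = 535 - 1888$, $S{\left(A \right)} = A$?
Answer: $-1453 - 125 i \approx -1453.0 - 125.0 i$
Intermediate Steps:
$a = -1353$ ($a = 535 - 1888 = -1353$)
$T{\left(s \right)} = s^{2} \left(4 + s\right)$ ($T{\left(s \right)} = \left(4 + s\right) s s = \left(4 + s\right) s^{2} = s^{2} \left(4 + s\right)$)
$a + T{\left(\sqrt{-3 - 22} \right)} = -1353 + \left(\sqrt{-3 - 22}\right)^{2} \left(4 + \sqrt{-3 - 22}\right) = -1353 + \left(\sqrt{-25}\right)^{2} \left(4 + \sqrt{-25}\right) = -1353 + \left(5 i\right)^{2} \left(4 + 5 i\right) = -1353 - 25 \left(4 + 5 i\right) = -1353 - \left(100 + 125 i\right) = -1453 - 125 i$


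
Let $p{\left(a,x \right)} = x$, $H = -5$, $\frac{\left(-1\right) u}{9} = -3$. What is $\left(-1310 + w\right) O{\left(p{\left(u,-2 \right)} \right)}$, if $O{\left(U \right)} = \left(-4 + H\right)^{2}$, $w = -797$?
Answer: $-170667$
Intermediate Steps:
$u = 27$ ($u = \left(-9\right) \left(-3\right) = 27$)
$O{\left(U \right)} = 81$ ($O{\left(U \right)} = \left(-4 - 5\right)^{2} = \left(-9\right)^{2} = 81$)
$\left(-1310 + w\right) O{\left(p{\left(u,-2 \right)} \right)} = \left(-1310 - 797\right) 81 = \left(-2107\right) 81 = -170667$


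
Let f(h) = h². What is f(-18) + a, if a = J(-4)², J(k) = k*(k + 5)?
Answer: 340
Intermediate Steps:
J(k) = k*(5 + k)
a = 16 (a = (-4*(5 - 4))² = (-4*1)² = (-4)² = 16)
f(-18) + a = (-18)² + 16 = 324 + 16 = 340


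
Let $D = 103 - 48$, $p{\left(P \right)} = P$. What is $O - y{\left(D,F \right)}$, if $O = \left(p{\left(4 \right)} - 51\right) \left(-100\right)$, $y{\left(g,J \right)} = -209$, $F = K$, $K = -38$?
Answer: $4909$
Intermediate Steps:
$F = -38$
$D = 55$
$O = 4700$ ($O = \left(4 - 51\right) \left(-100\right) = \left(-47\right) \left(-100\right) = 4700$)
$O - y{\left(D,F \right)} = 4700 - -209 = 4700 + 209 = 4909$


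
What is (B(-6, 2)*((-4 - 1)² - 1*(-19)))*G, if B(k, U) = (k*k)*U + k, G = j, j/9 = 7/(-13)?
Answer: -182952/13 ≈ -14073.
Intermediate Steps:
j = -63/13 (j = 9*(7/(-13)) = 9*(7*(-1/13)) = 9*(-7/13) = -63/13 ≈ -4.8462)
G = -63/13 ≈ -4.8462
B(k, U) = k + U*k² (B(k, U) = k²*U + k = U*k² + k = k + U*k²)
(B(-6, 2)*((-4 - 1)² - 1*(-19)))*G = ((-6*(1 + 2*(-6)))*((-4 - 1)² - 1*(-19)))*(-63/13) = ((-6*(1 - 12))*((-5)² + 19))*(-63/13) = ((-6*(-11))*(25 + 19))*(-63/13) = (66*44)*(-63/13) = 2904*(-63/13) = -182952/13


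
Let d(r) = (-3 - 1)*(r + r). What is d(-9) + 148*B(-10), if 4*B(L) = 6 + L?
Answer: -76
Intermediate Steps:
d(r) = -8*r
B(L) = 3/2 + L/4 (B(L) = (6 + L)/4 = 3/2 + L/4)
d(-9) + 148*B(-10) = -8*(-9) + 148*(3/2 + (1/4)*(-10)) = 72 + 148*(3/2 - 5/2) = 72 + 148*(-1) = 72 - 148 = -76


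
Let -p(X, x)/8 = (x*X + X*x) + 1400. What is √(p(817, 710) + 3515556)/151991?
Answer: 2*I*√1444191/151991 ≈ 0.015813*I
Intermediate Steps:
p(X, x) = -11200 - 16*X*x (p(X, x) = -8*((x*X + X*x) + 1400) = -8*((X*x + X*x) + 1400) = -8*(2*X*x + 1400) = -8*(1400 + 2*X*x) = -11200 - 16*X*x)
√(p(817, 710) + 3515556)/151991 = √((-11200 - 16*817*710) + 3515556)/151991 = √((-11200 - 9281120) + 3515556)*(1/151991) = √(-9292320 + 3515556)*(1/151991) = √(-5776764)*(1/151991) = (2*I*√1444191)*(1/151991) = 2*I*√1444191/151991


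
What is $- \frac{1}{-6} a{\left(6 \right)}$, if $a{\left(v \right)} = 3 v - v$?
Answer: $2$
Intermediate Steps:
$a{\left(v \right)} = 2 v$
$- \frac{1}{-6} a{\left(6 \right)} = - \frac{1}{-6} \cdot 2 \cdot 6 = \left(-1\right) \left(- \frac{1}{6}\right) 12 = \frac{1}{6} \cdot 12 = 2$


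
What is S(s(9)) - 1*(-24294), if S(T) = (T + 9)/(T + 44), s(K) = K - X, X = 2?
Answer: 1239010/51 ≈ 24294.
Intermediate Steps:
s(K) = -2 + K (s(K) = K - 1*2 = K - 2 = -2 + K)
S(T) = (9 + T)/(44 + T)
S(s(9)) - 1*(-24294) = (9 + (-2 + 9))/(44 + (-2 + 9)) - 1*(-24294) = (9 + 7)/(44 + 7) + 24294 = 16/51 + 24294 = 1239010/51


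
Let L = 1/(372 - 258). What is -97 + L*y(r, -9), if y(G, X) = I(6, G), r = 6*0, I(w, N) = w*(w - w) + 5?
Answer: -11053/114 ≈ -96.956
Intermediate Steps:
I(w, N) = 5 (I(w, N) = w*0 + 5 = 0 + 5 = 5)
L = 1/114 ≈ 0.0087719
r = 0
y(G, X) = 5
-97 + L*y(r, -9) = -97 + (1/114)*5 = -97 + 5/114 = -11053/114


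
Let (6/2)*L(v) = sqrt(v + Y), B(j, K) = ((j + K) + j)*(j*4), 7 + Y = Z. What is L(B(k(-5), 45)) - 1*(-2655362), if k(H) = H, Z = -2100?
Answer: 2655362 + I*sqrt(2807)/3 ≈ 2.6554e+6 + 17.66*I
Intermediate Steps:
Y = -2107 (Y = -7 - 2100 = -2107)
B(j, K) = 4*j*(K + 2*j) (B(j, K) = ((K + j) + j)*(4*j) = (K + 2*j)*(4*j) = 4*j*(K + 2*j))
L(v) = sqrt(-2107 + v)/3 (L(v) = sqrt(v - 2107)/3 = sqrt(-2107 + v)/3)
L(B(k(-5), 45)) - 1*(-2655362) = sqrt(-2107 + 4*(-5)*(45 + 2*(-5)))/3 - 1*(-2655362) = sqrt(-2107 + 4*(-5)*(45 - 10))/3 + 2655362 = sqrt(-2107 + 4*(-5)*35)/3 + 2655362 = sqrt(-2107 - 700)/3 + 2655362 = sqrt(-2807)/3 + 2655362 = (I*sqrt(2807))/3 + 2655362 = I*sqrt(2807)/3 + 2655362 = 2655362 + I*sqrt(2807)/3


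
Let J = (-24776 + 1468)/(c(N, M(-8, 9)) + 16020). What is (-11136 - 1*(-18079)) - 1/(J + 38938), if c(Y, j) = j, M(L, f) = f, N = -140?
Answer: 4333222750013/624113894 ≈ 6943.0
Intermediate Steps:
J = -23308/16029 (J = (-24776 + 1468)/(9 + 16020) = -23308/16029 ≈ -1.4541)
(-11136 - 1*(-18079)) - 1/(J + 38938) = (-11136 - 1*(-18079)) - 1/(-23308/16029 + 38938) = (-11136 + 18079) - 1/624113894/16029 = 6943 - 1*16029/624113894 = 6943 - 16029/624113894 = 4333222750013/624113894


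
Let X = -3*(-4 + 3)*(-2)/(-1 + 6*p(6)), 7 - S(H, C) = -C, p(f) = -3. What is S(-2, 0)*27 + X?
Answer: 3597/19 ≈ 189.32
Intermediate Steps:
S(H, C) = 7 + C (S(H, C) = 7 - (-1)*C = 7 + C)
X = 6/19 (X = -3*(-4 + 3)*(-2)/(-1 + 6*(-3)) = -3*(-1*(-2))/(-1 - 18) = -6/(-19) = -6*(-1)/19 = -3*(-2/19) = 6/19 ≈ 0.31579)
S(-2, 0)*27 + X = (7 + 0)*27 + 6/19 = 7*27 + 6/19 = 189 + 6/19 = 3597/19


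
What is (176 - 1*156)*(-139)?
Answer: -2780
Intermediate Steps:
(176 - 1*156)*(-139) = (176 - 156)*(-139) = 20*(-139) = -2780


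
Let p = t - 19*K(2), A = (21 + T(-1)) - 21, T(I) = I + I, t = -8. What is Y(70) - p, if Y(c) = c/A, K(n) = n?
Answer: 11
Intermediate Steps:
T(I) = 2*I
A = -2 (A = (21 + 2*(-1)) - 21 = (21 - 2) - 21 = 19 - 21 = -2)
p = -46 (p = -8 - 19*2 = -8 - 38 = -46)
Y(c) = -c/2 (Y(c) = c/(-2) = c*(-½) = -c/2)
Y(70) - p = -½*70 - 1*(-46) = -35 + 46 = 11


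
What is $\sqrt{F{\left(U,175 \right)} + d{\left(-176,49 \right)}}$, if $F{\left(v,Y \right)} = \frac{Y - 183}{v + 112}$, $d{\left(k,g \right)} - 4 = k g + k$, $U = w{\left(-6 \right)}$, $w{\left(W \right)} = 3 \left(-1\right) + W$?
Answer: $\frac{2 i \sqrt{23329397}}{103} \approx 93.787 i$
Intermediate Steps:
$w{\left(W \right)} = -3 + W$
$U = -9$ ($U = -3 - 6 = -9$)
$d{\left(k,g \right)} = 4 + k + g k$ ($d{\left(k,g \right)} = 4 + \left(k g + k\right) = 4 + \left(g k + k\right) = 4 + \left(k + g k\right) = 4 + k + g k$)
$F{\left(v,Y \right)} = \frac{-183 + Y}{112 + v}$
$\sqrt{F{\left(U,175 \right)} + d{\left(-176,49 \right)}} = \sqrt{\frac{-183 + 175}{112 - 9} + \left(4 - 176 + 49 \left(-176\right)\right)} = \sqrt{\frac{1}{103} \left(-8\right) - 8796} = \sqrt{- \frac{8}{103} - 8796} = \sqrt{- \frac{905996}{103}} = \frac{2 i \sqrt{23329397}}{103}$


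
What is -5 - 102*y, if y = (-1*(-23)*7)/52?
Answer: -8341/26 ≈ -320.81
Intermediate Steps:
y = 161/52 (y = (23*7)*(1/52) = 161*(1/52) = 161/52 ≈ 3.0962)
-5 - 102*y = -5 - 102*161/52 = -5 - 8211/26 = -8341/26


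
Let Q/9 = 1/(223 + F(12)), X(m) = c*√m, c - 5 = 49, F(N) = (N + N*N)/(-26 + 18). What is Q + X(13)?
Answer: 18/407 + 54*√13 ≈ 194.74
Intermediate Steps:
F(N) = -N/8 - N²/8 (F(N) = (N + N²)/(-8) = (N + N²)*(-⅛) = -N/8 - N²/8)
c = 54 (c = 5 + 49 = 54)
X(m) = 54*√m
Q = 18/407 (Q = 9/(223 - ⅛*12*(1 + 12)) = 9/(223 - ⅛*12*13) = 9/(223 - 39/2) = 9/(407/2) = 9*(2/407) = 18/407 ≈ 0.044226)
Q + X(13) = 18/407 + 54*√13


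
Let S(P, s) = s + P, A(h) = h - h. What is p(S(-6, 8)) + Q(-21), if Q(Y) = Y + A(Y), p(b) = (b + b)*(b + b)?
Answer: -5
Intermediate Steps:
A(h) = 0
S(P, s) = P + s
p(b) = 4*b**2 (p(b) = (2*b)*(2*b) = 4*b**2)
Q(Y) = Y (Q(Y) = Y + 0 = Y)
p(S(-6, 8)) + Q(-21) = 4*(-6 + 8)**2 - 21 = 4*2**2 - 21 = 4*4 - 21 = 16 - 21 = -5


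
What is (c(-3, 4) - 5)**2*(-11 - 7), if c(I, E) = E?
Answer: -18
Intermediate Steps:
(c(-3, 4) - 5)**2*(-11 - 7) = (4 - 5)**2*(-11 - 7) = (-1)**2*(-18) = 1*(-18) = -18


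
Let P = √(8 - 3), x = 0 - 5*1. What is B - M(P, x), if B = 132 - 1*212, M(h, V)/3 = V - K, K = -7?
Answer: -86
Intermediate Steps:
x = -5 (x = 0 - 5 = -5)
P = √5 ≈ 2.2361
M(h, V) = 21 + 3*V (M(h, V) = 3*(V - 1*(-7)) = 3*(V + 7) = 3*(7 + V) = 21 + 3*V)
B = -80 (B = 132 - 212 = -80)
B - M(P, x) = -80 - (21 + 3*(-5)) = -80 - (21 - 15) = -80 - 1*6 = -80 - 6 = -86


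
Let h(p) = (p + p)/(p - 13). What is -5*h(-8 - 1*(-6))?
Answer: -4/3 ≈ -1.3333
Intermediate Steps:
h(p) = 2*p/(-13 + p) (h(p) = (2*p)/(-13 + p) = 2*p/(-13 + p))
-5*h(-8 - 1*(-6)) = -10*(-8 - 1*(-6))/(-13 + (-8 - 1*(-6))) = -10*(-8 + 6)/(-13 + (-8 + 6)) = -10*(-2)/(-13 - 2) = -10*(-2)/(-15) = -10*(-2)*(-1)/15 = -5*4/15 = -4/3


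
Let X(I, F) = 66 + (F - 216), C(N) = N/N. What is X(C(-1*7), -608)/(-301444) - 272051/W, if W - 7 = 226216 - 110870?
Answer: -40960352035/17386234866 ≈ -2.3559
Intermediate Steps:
C(N) = 1
X(I, F) = -150 + F (X(I, F) = 66 + (-216 + F) = -150 + F)
W = 115353 (W = 7 + (226216 - 110870) = 7 + 115346 = 115353)
X(C(-1*7), -608)/(-301444) - 272051/W = (-150 - 608)/(-301444) - 272051/115353 = -758*(-1/301444) - 272051*1/115353 = 379/150722 - 272051/115353 = -40960352035/17386234866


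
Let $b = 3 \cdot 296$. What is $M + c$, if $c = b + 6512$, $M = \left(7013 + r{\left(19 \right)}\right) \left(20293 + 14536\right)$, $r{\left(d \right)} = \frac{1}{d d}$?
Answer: $\frac{88179041726}{361} \approx 2.4426 \cdot 10^{8}$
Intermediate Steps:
$r{\left(d \right)} = \frac{1}{d^{2}}$
$b = 888$
$M = \frac{88176370326}{361}$ ($M = \left(7013 + \frac{1}{361}\right) \left(20293 + 14536\right) = \left(7013 + \frac{1}{361}\right) 34829 = \frac{2531694}{361} \cdot 34829 = \frac{88176370326}{361} \approx 2.4426 \cdot 10^{8}$)
$c = 7400$ ($c = 888 + 6512 = 7400$)
$M + c = \frac{88176370326}{361} + 7400 = \frac{88179041726}{361}$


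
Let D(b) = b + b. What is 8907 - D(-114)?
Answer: 9135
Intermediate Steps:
D(b) = 2*b
8907 - D(-114) = 8907 - 2*(-114) = 8907 - 1*(-228) = 8907 + 228 = 9135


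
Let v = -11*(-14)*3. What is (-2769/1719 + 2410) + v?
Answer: 1644733/573 ≈ 2870.4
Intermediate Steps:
v = 462 (v = 154*3 = 462)
(-2769/1719 + 2410) + v = (-2769/1719 + 2410) + 462 = (-2769*1/1719 + 2410) + 462 = (-923/573 + 2410) + 462 = 1380007/573 + 462 = 1644733/573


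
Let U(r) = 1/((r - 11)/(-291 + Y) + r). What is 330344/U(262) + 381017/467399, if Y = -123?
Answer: 8354485329089795/96751593 ≈ 8.6350e+7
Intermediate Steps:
U(r) = 1/(11/414 + 413*r/414) (U(r) = 1/((r - 11)/(-291 - 123) + r) = 1/((-11 + r)/(-414) + r) = 1/((-11 + r)*(-1/414) + r) = 1/((11/414 - r/414) + r) = 1/(11/414 + 413*r/414))
330344/U(262) + 381017/467399 = 330344/((414/(11 + 413*262))) + 381017/467399 = 330344/((414/(11 + 108206))) + 381017*(1/467399) = 330344/((414/108217)) + 381017/467399 = 330344/((414*(1/108217))) + 381017/467399 = 330344/(414/108217) + 381017/467399 = 330344*(108217/414) + 381017/467399 = 17874418324/207 + 381017/467399 = 8354485329089795/96751593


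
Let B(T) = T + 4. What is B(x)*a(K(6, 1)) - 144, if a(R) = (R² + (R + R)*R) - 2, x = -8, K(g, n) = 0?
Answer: -136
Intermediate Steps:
B(T) = 4 + T
a(R) = -2 + 3*R² (a(R) = (R² + (2*R)*R) - 2 = (R² + 2*R²) - 2 = 3*R² - 2 = -2 + 3*R²)
B(x)*a(K(6, 1)) - 144 = (4 - 8)*(-2 + 3*0²) - 144 = -4*(-2 + 3*0) - 144 = -4*(-2 + 0) - 144 = -4*(-2) - 144 = 8 - 144 = -136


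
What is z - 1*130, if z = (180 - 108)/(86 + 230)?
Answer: -10252/79 ≈ -129.77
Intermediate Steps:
z = 18/79 (z = 72/316 = 72*(1/316) = 18/79 ≈ 0.22785)
z - 1*130 = 18/79 - 1*130 = 18/79 - 130 = -10252/79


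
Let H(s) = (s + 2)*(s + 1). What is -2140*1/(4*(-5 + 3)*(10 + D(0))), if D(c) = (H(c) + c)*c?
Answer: 107/4 ≈ 26.750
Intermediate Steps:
H(s) = (1 + s)*(2 + s) (H(s) = (2 + s)*(1 + s) = (1 + s)*(2 + s))
D(c) = c*(2 + c**2 + 4*c) (D(c) = ((2 + c**2 + 3*c) + c)*c = (2 + c**2 + 4*c)*c = c*(2 + c**2 + 4*c))
-2140*1/(4*(-5 + 3)*(10 + D(0))) = -2140*1/(4*(-5 + 3)*(10 + 0*(2 + 0**2 + 4*0))) = -2140*(-1/(8*(10 + 0*(2 + 0 + 0)))) = -2140*(-1/(8*(10 + 0*2))) = -2140*(-1/(8*(10 + 0))) = -2140/((-2*10*2)*2) = -2140/(-20*2*2) = -2140/((-40*2)) = -2140/(-80) = -2140*(-1/80) = 107/4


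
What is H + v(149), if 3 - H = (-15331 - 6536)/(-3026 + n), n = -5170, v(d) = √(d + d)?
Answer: 907/2732 + √298 ≈ 17.595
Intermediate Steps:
v(d) = √2*√d (v(d) = √(2*d) = √2*√d)
H = 907/2732 (H = 3 - (-15331 - 6536)/(-3026 - 5170) = 3 - (-21867)/(-8196) = 3 - (-21867)*(-1)/8196 = 3 - 1*7289/2732 = 3 - 7289/2732 = 907/2732 ≈ 0.33199)
H + v(149) = 907/2732 + √2*√149 = 907/2732 + √298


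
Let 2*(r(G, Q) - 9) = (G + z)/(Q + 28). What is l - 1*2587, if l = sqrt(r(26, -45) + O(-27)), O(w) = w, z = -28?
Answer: -2587 + I*sqrt(5185)/17 ≈ -2587.0 + 4.2357*I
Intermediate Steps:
r(G, Q) = 9 + (-28 + G)/(2*(28 + Q)) (r(G, Q) = 9 + ((G - 28)/(Q + 28))/2 = 9 + ((-28 + G)/(28 + Q))/2 = 9 + (-28 + G)/(2*(28 + Q)))
l = I*sqrt(5185)/17 (l = sqrt((476 + 26 + 18*(-45))/(2*(28 - 45)) - 27) = sqrt((1/2)*(476 + 26 - 810)/(-17) - 27) = sqrt((1/2)*(-1/17)*(-308) - 27) = sqrt(154/17 - 27) = sqrt(-305/17) = I*sqrt(5185)/17 ≈ 4.2357*I)
l - 1*2587 = I*sqrt(5185)/17 - 1*2587 = I*sqrt(5185)/17 - 2587 = -2587 + I*sqrt(5185)/17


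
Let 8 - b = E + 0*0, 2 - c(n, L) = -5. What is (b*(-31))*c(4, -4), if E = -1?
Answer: -1953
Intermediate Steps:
c(n, L) = 7 (c(n, L) = 2 - 1*(-5) = 2 + 5 = 7)
b = 9 (b = 8 - (-1 + 0*0) = 8 - (-1 + 0) = 8 - 1*(-1) = 8 + 1 = 9)
(b*(-31))*c(4, -4) = (9*(-31))*7 = -279*7 = -1953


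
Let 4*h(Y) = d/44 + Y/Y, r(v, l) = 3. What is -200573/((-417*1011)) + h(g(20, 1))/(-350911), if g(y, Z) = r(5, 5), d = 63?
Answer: 12387410762719/26037354773232 ≈ 0.47576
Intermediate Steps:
g(y, Z) = 3
h(Y) = 107/176 (h(Y) = (63/44 + Y/Y)/4 = (63*(1/44) + 1)/4 = (63/44 + 1)/4 = (¼)*(107/44) = 107/176)
-200573/((-417*1011)) + h(g(20, 1))/(-350911) = -200573/((-417*1011)) + (107/176)/(-350911) = -200573/(-421587) + (107/176)*(-1/350911) = -200573*(-1/421587) - 107/61760336 = 200573/421587 - 107/61760336 = 12387410762719/26037354773232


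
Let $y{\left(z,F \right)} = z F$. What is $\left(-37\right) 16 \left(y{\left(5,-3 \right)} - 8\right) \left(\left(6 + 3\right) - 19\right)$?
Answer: $-136160$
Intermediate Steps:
$y{\left(z,F \right)} = F z$
$\left(-37\right) 16 \left(y{\left(5,-3 \right)} - 8\right) \left(\left(6 + 3\right) - 19\right) = \left(-37\right) 16 \left(\left(-3\right) 5 - 8\right) \left(\left(6 + 3\right) - 19\right) = - 592 \left(-15 - 8\right) \left(9 - 19\right) = - 592 \left(\left(-23\right) \left(-10\right)\right) = \left(-592\right) 230 = -136160$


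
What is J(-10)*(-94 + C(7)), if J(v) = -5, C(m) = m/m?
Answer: 465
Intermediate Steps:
C(m) = 1
J(-10)*(-94 + C(7)) = -5*(-94 + 1) = -5*(-93) = 465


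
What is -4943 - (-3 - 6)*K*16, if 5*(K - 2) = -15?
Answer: -5087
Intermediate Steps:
K = -1 (K = 2 + (1/5)*(-15) = 2 - 3 = -1)
-4943 - (-3 - 6)*K*16 = -4943 - (-3 - 6)*(-1)*16 = -4943 - (-9*(-1))*16 = -4943 - 9*16 = -4943 - 1*144 = -4943 - 144 = -5087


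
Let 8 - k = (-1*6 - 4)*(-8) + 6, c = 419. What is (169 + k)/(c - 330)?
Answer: 91/89 ≈ 1.0225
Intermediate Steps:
k = -78 (k = 8 - ((-1*6 - 4)*(-8) + 6) = 8 - ((-6 - 4)*(-8) + 6) = 8 - (-10*(-8) + 6) = 8 - (80 + 6) = 8 - 1*86 = 8 - 86 = -78)
(169 + k)/(c - 330) = (169 - 78)/(419 - 330) = 91/89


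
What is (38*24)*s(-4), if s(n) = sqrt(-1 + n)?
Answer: 912*I*sqrt(5) ≈ 2039.3*I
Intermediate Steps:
(38*24)*s(-4) = (38*24)*sqrt(-1 - 4) = 912*sqrt(-5) = 912*(I*sqrt(5)) = 912*I*sqrt(5)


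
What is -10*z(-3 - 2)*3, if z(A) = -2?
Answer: 60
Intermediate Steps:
-10*z(-3 - 2)*3 = -10*(-2)*3 = 20*3 = 60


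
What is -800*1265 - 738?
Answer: -1012738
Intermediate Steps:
-800*1265 - 738 = -1012000 - 738 = -1012738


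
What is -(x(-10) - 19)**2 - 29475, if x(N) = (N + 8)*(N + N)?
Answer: -29916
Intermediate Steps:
x(N) = 2*N*(8 + N) (x(N) = (8 + N)*(2*N) = 2*N*(8 + N))
-(x(-10) - 19)**2 - 29475 = -(2*(-10)*(8 - 10) - 19)**2 - 29475 = -(2*(-10)*(-2) - 19)**2 - 29475 = -(40 - 19)**2 - 29475 = -1*21**2 - 29475 = -1*441 - 29475 = -441 - 29475 = -29916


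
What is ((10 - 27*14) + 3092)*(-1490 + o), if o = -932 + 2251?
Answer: -465804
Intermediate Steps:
o = 1319
((10 - 27*14) + 3092)*(-1490 + o) = ((10 - 27*14) + 3092)*(-1490 + 1319) = ((10 - 378) + 3092)*(-171) = (-368 + 3092)*(-171) = 2724*(-171) = -465804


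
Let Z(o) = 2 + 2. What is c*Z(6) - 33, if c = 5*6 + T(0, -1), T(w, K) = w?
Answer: 87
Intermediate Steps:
c = 30 (c = 5*6 + 0 = 30 + 0 = 30)
Z(o) = 4
c*Z(6) - 33 = 30*4 - 33 = 120 - 33 = 87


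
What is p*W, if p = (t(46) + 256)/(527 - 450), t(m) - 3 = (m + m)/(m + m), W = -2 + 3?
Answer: 260/77 ≈ 3.3766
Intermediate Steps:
W = 1
t(m) = 4 (t(m) = 3 + (m + m)/(m + m) = 3 + (2*m)/((2*m)) = 3 + (2*m)*(1/(2*m)) = 3 + 1 = 4)
p = 260/77 (p = (4 + 256)/(527 - 450) = 260/77 ≈ 3.3766)
p*W = (260/77)*1 = 260/77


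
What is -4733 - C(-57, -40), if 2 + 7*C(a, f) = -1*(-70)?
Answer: -33199/7 ≈ -4742.7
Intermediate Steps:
C(a, f) = 68/7 (C(a, f) = -2/7 + (-1*(-70))/7 = -2/7 + (1/7)*70 = -2/7 + 10 = 68/7)
-4733 - C(-57, -40) = -4733 - 1*68/7 = -4733 - 68/7 = -33199/7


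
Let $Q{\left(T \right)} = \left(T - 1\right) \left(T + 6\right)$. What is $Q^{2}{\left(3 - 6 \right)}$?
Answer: $144$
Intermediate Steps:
$Q{\left(T \right)} = \left(-1 + T\right) \left(6 + T\right)$
$Q^{2}{\left(3 - 6 \right)} = \left(-6 + \left(3 - 6\right)^{2} + 5 \left(3 - 6\right)\right)^{2} = \left(-6 + \left(-3\right)^{2} + 5 \left(-3\right)\right)^{2} = \left(-6 + 9 - 15\right)^{2} = \left(-12\right)^{2} = 144$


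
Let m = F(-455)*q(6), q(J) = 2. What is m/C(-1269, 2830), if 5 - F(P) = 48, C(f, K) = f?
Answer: 86/1269 ≈ 0.067770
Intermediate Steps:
F(P) = -43 (F(P) = 5 - 1*48 = 5 - 48 = -43)
m = -86 (m = -43*2 = -86)
m/C(-1269, 2830) = -86/(-1269) = -86*(-1/1269) = 86/1269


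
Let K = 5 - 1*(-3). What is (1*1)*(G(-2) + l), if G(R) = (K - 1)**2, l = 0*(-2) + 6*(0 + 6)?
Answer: 85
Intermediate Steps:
K = 8 (K = 5 + 3 = 8)
l = 36 (l = 0 + 6*6 = 0 + 36 = 36)
G(R) = 49 (G(R) = (8 - 1)**2 = 7**2 = 49)
(1*1)*(G(-2) + l) = (1*1)*(49 + 36) = 1*85 = 85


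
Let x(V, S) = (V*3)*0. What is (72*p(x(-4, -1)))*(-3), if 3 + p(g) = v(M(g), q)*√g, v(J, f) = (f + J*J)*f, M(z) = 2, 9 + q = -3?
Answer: 648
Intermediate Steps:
q = -12 (q = -9 - 3 = -12)
x(V, S) = 0 (x(V, S) = (3*V)*0 = 0)
v(J, f) = f*(f + J²) (v(J, f) = (f + J²)*f = f*(f + J²))
p(g) = -3 + 96*√g (p(g) = -3 + (-12*(-12 + 2²))*√g = -3 + (-12*(-12 + 4))*√g = -3 + (-12*(-8))*√g = -3 + 96*√g)
(72*p(x(-4, -1)))*(-3) = (72*(-3 + 96*√0))*(-3) = (72*(-3 + 96*0))*(-3) = (72*(-3 + 0))*(-3) = (72*(-3))*(-3) = -216*(-3) = 648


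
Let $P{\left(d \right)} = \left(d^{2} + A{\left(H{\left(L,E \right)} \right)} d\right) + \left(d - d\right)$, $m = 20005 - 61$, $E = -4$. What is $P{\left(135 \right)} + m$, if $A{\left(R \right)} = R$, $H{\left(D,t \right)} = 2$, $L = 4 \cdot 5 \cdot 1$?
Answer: $38439$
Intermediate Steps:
$L = 20$ ($L = 20 \cdot 1 = 20$)
$m = 19944$
$P{\left(d \right)} = d^{2} + 2 d$ ($P{\left(d \right)} = \left(d^{2} + 2 d\right) + \left(d - d\right) = \left(d^{2} + 2 d\right) + 0 = d^{2} + 2 d$)
$P{\left(135 \right)} + m = 135 \left(2 + 135\right) + 19944 = 135 \cdot 137 + 19944 = 18495 + 19944 = 38439$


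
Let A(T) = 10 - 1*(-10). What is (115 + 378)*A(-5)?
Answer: 9860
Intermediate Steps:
A(T) = 20 (A(T) = 10 + 10 = 20)
(115 + 378)*A(-5) = (115 + 378)*20 = 493*20 = 9860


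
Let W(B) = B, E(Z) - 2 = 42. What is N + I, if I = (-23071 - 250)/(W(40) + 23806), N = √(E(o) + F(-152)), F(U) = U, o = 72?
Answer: -23321/23846 + 6*I*√3 ≈ -0.97798 + 10.392*I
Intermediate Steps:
E(Z) = 44 (E(Z) = 2 + 42 = 44)
N = 6*I*√3 (N = √(44 - 152) = √(-108) = 6*I*√3 ≈ 10.392*I)
I = -23321/23846 (I = (-23071 - 250)/(40 + 23806) = -23321/23846 ≈ -0.97798)
N + I = 6*I*√3 - 23321/23846 = -23321/23846 + 6*I*√3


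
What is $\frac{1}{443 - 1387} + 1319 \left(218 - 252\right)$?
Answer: $- \frac{42334625}{944} \approx -44846.0$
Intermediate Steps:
$\frac{1}{443 - 1387} + 1319 \left(218 - 252\right) = \frac{1}{-944} + 1319 \left(218 - 252\right) = - \frac{1}{944} + 1319 \left(-34\right) = - \frac{1}{944} - 44846 = - \frac{42334625}{944}$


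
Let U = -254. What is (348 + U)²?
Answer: 8836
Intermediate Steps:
(348 + U)² = (348 - 254)² = 94² = 8836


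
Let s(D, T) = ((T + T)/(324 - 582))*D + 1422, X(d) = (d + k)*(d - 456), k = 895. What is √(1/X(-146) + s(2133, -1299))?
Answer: √95019218985218/64414 ≈ 151.33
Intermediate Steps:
X(d) = (-456 + d)*(895 + d) (X(d) = (d + 895)*(d - 456) = (895 + d)*(-456 + d) = (-456 + d)*(895 + d))
s(D, T) = 1422 - D*T/129 (s(D, T) = ((2*T)/(-258))*D + 1422 = ((2*T)*(-1/258))*D + 1422 = (-T/129)*D + 1422 = -D*T/129 + 1422 = 1422 - D*T/129)
√(1/X(-146) + s(2133, -1299)) = √(1/(-408120 + (-146)² + 439*(-146)) + (1422 - 1/129*2133*(-1299))) = √(1/(-408120 + 21316 - 64094) + (1422 + 923589/43)) = √(1/(-450898) + 984735/43) = √(-1/450898 + 984735/43) = √(10325931209/450898) = √95019218985218/64414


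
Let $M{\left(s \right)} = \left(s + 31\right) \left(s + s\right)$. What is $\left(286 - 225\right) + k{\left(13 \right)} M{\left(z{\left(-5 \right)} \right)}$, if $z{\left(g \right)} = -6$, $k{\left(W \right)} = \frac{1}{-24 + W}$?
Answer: $\frac{971}{11} \approx 88.273$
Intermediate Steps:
$M{\left(s \right)} = 2 s \left(31 + s\right)$ ($M{\left(s \right)} = \left(31 + s\right) 2 s = 2 s \left(31 + s\right)$)
$\left(286 - 225\right) + k{\left(13 \right)} M{\left(z{\left(-5 \right)} \right)} = \left(286 - 225\right) + \frac{2 \left(-6\right) \left(31 - 6\right)}{-24 + 13} = \left(286 - 225\right) + \frac{2 \left(-6\right) 25}{-11} = 61 - - \frac{300}{11} = 61 + \frac{300}{11} = \frac{971}{11}$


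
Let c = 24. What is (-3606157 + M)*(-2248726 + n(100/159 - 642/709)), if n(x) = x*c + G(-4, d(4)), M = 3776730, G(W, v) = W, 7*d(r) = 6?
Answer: -14413550972791282/37577 ≈ -3.8357e+11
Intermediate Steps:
d(r) = 6/7 (d(r) = (⅐)*6 = 6/7)
n(x) = -4 + 24*x (n(x) = x*24 - 4 = 24*x - 4 = -4 + 24*x)
(-3606157 + M)*(-2248726 + n(100/159 - 642/709)) = (-3606157 + 3776730)*(-2248726 + (-4 + 24*(100/159 - 642/709))) = 170573*(-2248726 + (-4 + 24*(100*(1/159) - 642*1/709))) = 170573*(-2248726 + (-4 + 24*(100/159 - 642/709))) = 170573*(-2248726 + (-4 + 24*(-31178/112731))) = 170573*(-2248726 + (-4 - 249424/37577)) = 170573*(-2248726 - 399732/37577) = 170573*(-84500776634/37577) = -14413550972791282/37577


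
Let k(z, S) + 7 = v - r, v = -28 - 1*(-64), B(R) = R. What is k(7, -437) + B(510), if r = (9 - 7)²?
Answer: 535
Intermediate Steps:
r = 4 (r = 2² = 4)
v = 36 (v = -28 + 64 = 36)
k(z, S) = 25 (k(z, S) = -7 + (36 - 1*4) = -7 + (36 - 4) = -7 + 32 = 25)
k(7, -437) + B(510) = 25 + 510 = 535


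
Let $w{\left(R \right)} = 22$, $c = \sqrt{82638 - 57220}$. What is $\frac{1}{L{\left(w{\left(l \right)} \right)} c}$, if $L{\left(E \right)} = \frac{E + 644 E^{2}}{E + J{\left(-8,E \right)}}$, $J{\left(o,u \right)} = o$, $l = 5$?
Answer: $\frac{7 \sqrt{25418}}{3961624062} \approx 2.8171 \cdot 10^{-7}$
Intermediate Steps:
$c = \sqrt{25418} \approx 159.43$
$L{\left(E \right)} = \frac{E + 644 E^{2}}{-8 + E}$ ($L{\left(E \right)} = \frac{E + 644 E^{2}}{E - 8} = \frac{E + 644 E^{2}}{-8 + E}$)
$\frac{1}{L{\left(w{\left(l \right)} \right)} c} = \frac{1}{\frac{22 \left(1 + 644 \cdot 22\right)}{-8 + 22} \sqrt{25418}} = \frac{\frac{1}{25418} \sqrt{25418}}{22 \cdot \frac{1}{14} \left(1 + 14168\right)} = \frac{\frac{1}{25418} \sqrt{25418}}{22 \cdot \frac{1}{14} \cdot 14169} = \frac{\frac{1}{25418} \sqrt{25418}}{\frac{155859}{7}} = \frac{7 \frac{\sqrt{25418}}{25418}}{155859} = \frac{7 \sqrt{25418}}{3961624062}$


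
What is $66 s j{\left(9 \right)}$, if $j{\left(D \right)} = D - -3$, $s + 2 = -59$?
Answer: $-48312$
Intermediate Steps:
$s = -61$ ($s = -2 - 59 = -61$)
$j{\left(D \right)} = 3 + D$ ($j{\left(D \right)} = D + 3 = 3 + D$)
$66 s j{\left(9 \right)} = 66 \left(-61\right) \left(3 + 9\right) = \left(-4026\right) 12 = -48312$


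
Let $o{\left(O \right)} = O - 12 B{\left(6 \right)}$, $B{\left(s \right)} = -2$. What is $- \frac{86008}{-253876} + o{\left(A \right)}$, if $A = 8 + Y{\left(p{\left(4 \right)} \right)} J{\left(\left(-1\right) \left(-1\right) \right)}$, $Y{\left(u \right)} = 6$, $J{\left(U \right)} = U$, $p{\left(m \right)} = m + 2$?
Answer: $\frac{2433324}{63469} \approx 38.339$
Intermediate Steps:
$p{\left(m \right)} = 2 + m$
$A = 14$ ($A = 8 + 6 \left(\left(-1\right) \left(-1\right)\right) = 8 + 6 \cdot 1 = 8 + 6 = 14$)
$o{\left(O \right)} = 24 + O$ ($o{\left(O \right)} = O - -24 = O + 24 = 24 + O$)
$- \frac{86008}{-253876} + o{\left(A \right)} = - \frac{86008}{-253876} + \left(24 + 14\right) = \left(-86008\right) \left(- \frac{1}{253876}\right) + 38 = \frac{21502}{63469} + 38 = \frac{2433324}{63469}$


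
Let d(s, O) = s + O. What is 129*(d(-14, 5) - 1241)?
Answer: -161250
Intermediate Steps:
d(s, O) = O + s
129*(d(-14, 5) - 1241) = 129*((5 - 14) - 1241) = 129*(-9 - 1241) = 129*(-1250) = -161250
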